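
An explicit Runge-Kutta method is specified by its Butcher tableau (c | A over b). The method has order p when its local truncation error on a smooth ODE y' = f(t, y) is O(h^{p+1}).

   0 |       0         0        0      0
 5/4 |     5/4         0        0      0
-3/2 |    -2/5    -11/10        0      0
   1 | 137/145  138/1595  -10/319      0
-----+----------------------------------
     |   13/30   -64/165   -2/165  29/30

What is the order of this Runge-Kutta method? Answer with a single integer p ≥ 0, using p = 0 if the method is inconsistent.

4

b = (13/30, -64/165, -2/165, 29/30)
c = (0, 5/4, -3/2, 1)
Ac = (0, 0, -11/8, 9/58)
Σ b_i: 13/30·1 + (-64/165)·1 + (-2/165)·1 + 29/30·1 = 1 ✓
b·c: (-64/165)·5/4 + (-2/165)·(-3/2) + 29/30·1 = 1/2 ✓
b·c²: (-64/165)·25/16 + (-2/165)·9/4 + 29/30·1 = 1/3 ✓
b·Ac: (-2/165)·(-11/8) + 29/30·9/58 = 1/6 ✓
b·c³: (-64/165)·125/64 + (-2/165)·(-27/8) + 29/30·1 = 1/4 ✓
b·(c∘Ac): (-2/165)·33/16 + 29/30·9/58 = 1/8 ✓
b·Ac²: (-2/165)·(-55/32) + 29/30·15/232 = 1/12 ✓
b·A²c: 29/30·5/116 = 1/24 ✓; 4 stages ⇒ order 4.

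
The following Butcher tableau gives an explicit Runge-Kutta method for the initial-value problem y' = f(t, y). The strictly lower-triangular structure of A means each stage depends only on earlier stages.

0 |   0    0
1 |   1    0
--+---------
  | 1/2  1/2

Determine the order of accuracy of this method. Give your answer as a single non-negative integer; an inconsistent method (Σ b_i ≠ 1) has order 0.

b = (1/2, 1/2)
c = (0, 1)
Σ b_i: 1/2·1 + 1/2·1 = 1 ✓
b·c: 1/2·1 = 1/2 ✓; 2 stages ⇒ order 2.

2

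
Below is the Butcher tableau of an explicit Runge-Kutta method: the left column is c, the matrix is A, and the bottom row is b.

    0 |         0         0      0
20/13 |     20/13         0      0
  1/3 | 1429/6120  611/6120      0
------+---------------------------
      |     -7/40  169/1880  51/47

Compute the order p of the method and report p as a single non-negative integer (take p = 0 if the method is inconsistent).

b = (-7/40, 169/1880, 51/47)
c = (0, 20/13, 1/3)
Ac = (0, 0, 47/306)
Σ b_i: (-7/40)·1 + 169/1880·1 + 51/47·1 = 1 ✓
b·c: 169/1880·20/13 + 51/47·1/3 = 1/2 ✓
b·c²: 169/1880·400/169 + 51/47·1/9 = 1/3 ✓
b·Ac: 51/47·47/306 = 1/6 ✓; 3 stages ⇒ order 3.

3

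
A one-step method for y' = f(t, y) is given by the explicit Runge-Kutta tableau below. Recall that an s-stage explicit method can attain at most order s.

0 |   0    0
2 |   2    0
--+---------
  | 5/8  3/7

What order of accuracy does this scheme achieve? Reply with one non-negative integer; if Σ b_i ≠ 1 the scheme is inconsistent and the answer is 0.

b = (5/8, 3/7)
c = (0, 2)
Σ b_i: 5/8·1 + 3/7·1 = 59/56 ≠ 1 ⇒ order 0.

0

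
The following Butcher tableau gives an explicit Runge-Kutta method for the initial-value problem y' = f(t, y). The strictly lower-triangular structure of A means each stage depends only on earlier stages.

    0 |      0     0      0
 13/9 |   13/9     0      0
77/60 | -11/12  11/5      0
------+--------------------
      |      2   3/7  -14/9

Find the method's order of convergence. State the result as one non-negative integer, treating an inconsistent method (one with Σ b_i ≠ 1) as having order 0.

0

b = (2, 3/7, -14/9)
c = (0, 13/9, 77/60)
Ac = (0, 0, 143/45)
Σ b_i: 2·1 + 3/7·1 + (-14/9)·1 = 55/63 ≠ 1 ⇒ order 0.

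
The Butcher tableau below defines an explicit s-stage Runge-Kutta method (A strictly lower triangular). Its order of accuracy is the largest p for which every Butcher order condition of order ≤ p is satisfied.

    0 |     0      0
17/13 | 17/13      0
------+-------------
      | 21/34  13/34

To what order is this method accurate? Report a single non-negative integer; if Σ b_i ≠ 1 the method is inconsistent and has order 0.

b = (21/34, 13/34)
c = (0, 17/13)
Σ b_i: 21/34·1 + 13/34·1 = 1 ✓
b·c: 13/34·17/13 = 1/2 ✓; 2 stages ⇒ order 2.

2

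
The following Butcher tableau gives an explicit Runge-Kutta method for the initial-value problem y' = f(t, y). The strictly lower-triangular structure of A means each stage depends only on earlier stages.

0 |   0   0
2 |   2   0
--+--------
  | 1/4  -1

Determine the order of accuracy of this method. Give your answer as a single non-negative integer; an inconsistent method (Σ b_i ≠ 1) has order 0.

0

b = (1/4, -1)
c = (0, 2)
Σ b_i: 1/4·1 + (-1)·1 = -3/4 ≠ 1 ⇒ order 0.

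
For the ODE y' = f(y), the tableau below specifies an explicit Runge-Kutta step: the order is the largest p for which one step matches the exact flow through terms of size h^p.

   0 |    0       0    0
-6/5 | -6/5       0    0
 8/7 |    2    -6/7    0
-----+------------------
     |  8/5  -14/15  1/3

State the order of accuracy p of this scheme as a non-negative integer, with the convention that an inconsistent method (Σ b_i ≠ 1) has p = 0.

b = (8/5, -14/15, 1/3)
c = (0, -6/5, 8/7)
Ac = (0, 0, 36/35)
Σ b_i: 8/5·1 + (-14/15)·1 + 1/3·1 = 1 ✓
b·c: (-14/15)·(-6/5) + 1/3·8/7 = 788/525 ≠ 1/2 ⇒ order 1.

1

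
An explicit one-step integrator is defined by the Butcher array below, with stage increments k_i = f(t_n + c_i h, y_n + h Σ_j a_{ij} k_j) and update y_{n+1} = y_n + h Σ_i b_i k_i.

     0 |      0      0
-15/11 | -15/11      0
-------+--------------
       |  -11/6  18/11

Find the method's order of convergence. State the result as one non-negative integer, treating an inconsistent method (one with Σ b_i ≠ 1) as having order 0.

b = (-11/6, 18/11)
c = (0, -15/11)
Σ b_i: (-11/6)·1 + 18/11·1 = -13/66 ≠ 1 ⇒ order 0.

0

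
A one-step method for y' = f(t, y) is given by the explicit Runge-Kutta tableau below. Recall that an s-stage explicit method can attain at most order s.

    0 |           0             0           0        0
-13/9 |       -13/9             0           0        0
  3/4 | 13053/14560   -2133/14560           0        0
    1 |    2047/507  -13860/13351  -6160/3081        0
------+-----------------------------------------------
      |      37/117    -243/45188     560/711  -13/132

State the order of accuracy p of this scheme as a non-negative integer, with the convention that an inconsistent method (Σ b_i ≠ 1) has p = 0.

b = (37/117, -243/45188, 560/711, -13/132)
c = (0, -13/9, 3/4, 1)
Ac = (0, 0, 237/1120, 0)
Σ b_i: 37/117·1 + (-243/45188)·1 + 560/711·1 + (-13/132)·1 = 1 ✓
b·c: (-243/45188)·(-13/9) + 560/711·3/4 + (-13/132)·1 = 1/2 ✓
b·c²: (-243/45188)·169/81 + 560/711·9/16 + (-13/132)·1 = 1/3 ✓
b·Ac: 560/711·237/1120 = 1/6 ✓
b·c³: (-243/45188)·(-2197/729) + 560/711·27/64 + (-13/132)·1 = 1/4 ✓
b·(c∘Ac): 560/711·711/4480 = 1/8 ✓
b·Ac²: 560/711·(-1027/3360) + (-13/132)·(-385/117) = 1/12 ✓
b·A²c: (-13/132)·(-11/26) = 1/24 ✓; 4 stages ⇒ order 4.

4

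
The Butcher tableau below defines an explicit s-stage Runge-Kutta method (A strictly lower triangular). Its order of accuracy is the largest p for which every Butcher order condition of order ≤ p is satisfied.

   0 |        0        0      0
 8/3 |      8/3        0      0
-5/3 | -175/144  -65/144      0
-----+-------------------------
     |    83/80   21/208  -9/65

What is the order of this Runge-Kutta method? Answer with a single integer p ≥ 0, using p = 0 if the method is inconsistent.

b = (83/80, 21/208, -9/65)
c = (0, 8/3, -5/3)
Ac = (0, 0, -65/54)
Σ b_i: 83/80·1 + 21/208·1 + (-9/65)·1 = 1 ✓
b·c: 21/208·8/3 + (-9/65)·(-5/3) = 1/2 ✓
b·c²: 21/208·64/9 + (-9/65)·25/9 = 1/3 ✓
b·Ac: (-9/65)·(-65/54) = 1/6 ✓; 3 stages ⇒ order 3.

3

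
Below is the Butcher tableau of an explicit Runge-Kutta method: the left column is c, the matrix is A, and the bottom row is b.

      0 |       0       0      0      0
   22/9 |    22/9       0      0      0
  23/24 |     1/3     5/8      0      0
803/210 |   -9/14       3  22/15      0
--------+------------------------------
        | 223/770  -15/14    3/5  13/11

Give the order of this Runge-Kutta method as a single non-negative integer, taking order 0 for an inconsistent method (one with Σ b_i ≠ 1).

1

b = (223/770, -15/14, 3/5, 13/11)
c = (0, 22/9, 23/24, 803/210)
Ac = (0, 0, 55/36, 1573/180)
Σ b_i: 223/770·1 + (-15/14)·1 + 3/5·1 + 13/11·1 = 1 ✓
b·c: (-15/14)·22/9 + 3/5·23/24 + 13/11·803/210 = 99/40 ≠ 1/2 ⇒ order 1.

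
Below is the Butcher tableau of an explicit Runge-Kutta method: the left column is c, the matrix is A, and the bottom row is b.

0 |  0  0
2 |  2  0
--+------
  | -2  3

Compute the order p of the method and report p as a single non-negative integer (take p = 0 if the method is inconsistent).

b = (-2, 3)
c = (0, 2)
Σ b_i: (-2)·1 + 3·1 = 1 ✓
b·c: 3·2 = 6 ≠ 1/2 ⇒ order 1.

1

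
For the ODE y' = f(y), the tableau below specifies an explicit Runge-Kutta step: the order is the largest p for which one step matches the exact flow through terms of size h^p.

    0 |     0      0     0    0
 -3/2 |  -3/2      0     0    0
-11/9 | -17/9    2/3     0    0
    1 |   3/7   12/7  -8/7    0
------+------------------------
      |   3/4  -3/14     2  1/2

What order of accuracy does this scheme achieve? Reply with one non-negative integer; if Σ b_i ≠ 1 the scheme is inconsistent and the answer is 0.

0

b = (3/4, -3/14, 2, 1/2)
c = (0, -3/2, -11/9, 1)
Ac = (0, 0, -1, -74/63)
Σ b_i: 3/4·1 + (-3/14)·1 + 2·1 + 1/2·1 = 85/28 ≠ 1 ⇒ order 0.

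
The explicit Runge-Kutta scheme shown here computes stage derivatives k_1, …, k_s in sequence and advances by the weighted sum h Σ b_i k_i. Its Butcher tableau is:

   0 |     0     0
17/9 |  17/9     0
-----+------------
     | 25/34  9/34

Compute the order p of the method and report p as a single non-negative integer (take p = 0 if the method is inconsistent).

b = (25/34, 9/34)
c = (0, 17/9)
Σ b_i: 25/34·1 + 9/34·1 = 1 ✓
b·c: 9/34·17/9 = 1/2 ✓; 2 stages ⇒ order 2.

2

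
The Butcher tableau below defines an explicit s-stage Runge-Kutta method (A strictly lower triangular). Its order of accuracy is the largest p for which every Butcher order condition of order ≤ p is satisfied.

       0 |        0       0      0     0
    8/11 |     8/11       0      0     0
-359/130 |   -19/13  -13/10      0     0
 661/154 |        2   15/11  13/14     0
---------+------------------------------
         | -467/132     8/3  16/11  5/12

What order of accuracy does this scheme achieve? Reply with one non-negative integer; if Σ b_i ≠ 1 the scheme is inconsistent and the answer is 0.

1

b = (-467/132, 8/3, 16/11, 5/12)
c = (0, 8/11, -359/130, 661/154)
Ac = (0, 0, -52/55, -26639/16940)
Σ b_i: (-467/132)·1 + 8/3·1 + 16/11·1 + 5/12·1 = 1 ✓
b·c: 8/3·8/11 + 16/11·(-359/130) + 5/12·661/154 = -34711/120120 ≠ 1/2 ⇒ order 1.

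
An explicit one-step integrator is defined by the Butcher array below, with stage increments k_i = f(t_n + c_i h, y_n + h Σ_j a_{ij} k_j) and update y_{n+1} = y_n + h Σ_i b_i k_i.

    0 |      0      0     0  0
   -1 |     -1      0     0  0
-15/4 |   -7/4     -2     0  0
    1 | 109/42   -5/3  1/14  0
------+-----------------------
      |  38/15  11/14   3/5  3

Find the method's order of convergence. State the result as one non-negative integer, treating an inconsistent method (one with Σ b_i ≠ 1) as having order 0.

0

b = (38/15, 11/14, 3/5, 3)
c = (0, -1, -15/4, 1)
Ac = (0, 0, 2, 235/168)
Σ b_i: 38/15·1 + 11/14·1 + 3/5·1 + 3·1 = 1453/210 ≠ 1 ⇒ order 0.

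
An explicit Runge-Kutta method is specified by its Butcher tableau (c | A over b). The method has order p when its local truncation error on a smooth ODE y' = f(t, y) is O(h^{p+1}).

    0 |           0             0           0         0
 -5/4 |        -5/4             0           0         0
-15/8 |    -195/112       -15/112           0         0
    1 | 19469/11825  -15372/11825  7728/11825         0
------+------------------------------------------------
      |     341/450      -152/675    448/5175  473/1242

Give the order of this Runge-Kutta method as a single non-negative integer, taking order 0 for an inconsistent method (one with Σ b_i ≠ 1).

4

b = (341/450, -152/675, 448/5175, 473/1242)
c = (0, -5/4, -15/8, 1)
Ac = (0, 0, 75/448, 189/473)
Σ b_i: 341/450·1 + (-152/675)·1 + 448/5175·1 + 473/1242·1 = 1 ✓
b·c: (-152/675)·(-5/4) + 448/5175·(-15/8) + 473/1242·1 = 1/2 ✓
b·c²: (-152/675)·25/16 + 448/5175·225/64 + 473/1242·1 = 1/3 ✓
b·Ac: 448/5175·75/448 + 473/1242·189/473 = 1/6 ✓
b·c³: (-152/675)·(-125/64) + 448/5175·(-3375/512) + 473/1242·1 = 1/4 ✓
b·(c∘Ac): 448/5175·(-1125/3584) + 473/1242·189/473 = 1/8 ✓
b·Ac²: 448/5175·(-375/1792) + 473/1242·126/473 = 1/12 ✓
b·A²c: 473/1242·207/1892 = 1/24 ✓; 4 stages ⇒ order 4.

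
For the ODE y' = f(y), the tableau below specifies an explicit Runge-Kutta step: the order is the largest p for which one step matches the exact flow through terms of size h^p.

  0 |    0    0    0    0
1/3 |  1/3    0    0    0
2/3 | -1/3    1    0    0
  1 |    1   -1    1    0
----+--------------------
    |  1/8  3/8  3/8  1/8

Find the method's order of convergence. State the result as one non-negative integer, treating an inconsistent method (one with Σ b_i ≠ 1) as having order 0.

b = (1/8, 3/8, 3/8, 1/8)
c = (0, 1/3, 2/3, 1)
Ac = (0, 0, 1/3, 1/3)
Σ b_i: 1/8·1 + 3/8·1 + 3/8·1 + 1/8·1 = 1 ✓
b·c: 3/8·1/3 + 3/8·2/3 + 1/8·1 = 1/2 ✓
b·c²: 3/8·1/9 + 3/8·4/9 + 1/8·1 = 1/3 ✓
b·Ac: 3/8·1/3 + 1/8·1/3 = 1/6 ✓
b·c³: 3/8·1/27 + 3/8·8/27 + 1/8·1 = 1/4 ✓
b·(c∘Ac): 3/8·2/9 + 1/8·1/3 = 1/8 ✓
b·Ac²: 3/8·1/9 + 1/8·1/3 = 1/12 ✓
b·A²c: 1/8·1/3 = 1/24 ✓; 4 stages ⇒ order 4.

4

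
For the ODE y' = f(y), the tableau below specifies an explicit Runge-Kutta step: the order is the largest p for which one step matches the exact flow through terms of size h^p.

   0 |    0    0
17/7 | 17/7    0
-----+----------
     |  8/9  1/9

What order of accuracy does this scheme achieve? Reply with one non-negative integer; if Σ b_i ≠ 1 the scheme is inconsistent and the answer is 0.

1

b = (8/9, 1/9)
c = (0, 17/7)
Σ b_i: 8/9·1 + 1/9·1 = 1 ✓
b·c: 1/9·17/7 = 17/63 ≠ 1/2 ⇒ order 1.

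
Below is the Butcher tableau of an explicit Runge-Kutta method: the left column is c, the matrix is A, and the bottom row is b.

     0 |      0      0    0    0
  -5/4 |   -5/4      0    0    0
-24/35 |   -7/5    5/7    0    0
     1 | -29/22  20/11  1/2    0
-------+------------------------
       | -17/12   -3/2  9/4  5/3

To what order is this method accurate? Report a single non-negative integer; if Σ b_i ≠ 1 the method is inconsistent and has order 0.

b = (-17/12, -3/2, 9/4, 5/3)
c = (0, -5/4, -24/35, 1)
Ac = (0, 0, -25/28, -1007/385)
Σ b_i: (-17/12)·1 + (-3/2)·1 + 9/4·1 + 5/3·1 = 1 ✓
b·c: (-3/2)·(-5/4) + 9/4·(-24/35) + 5/3·1 = 1679/840 ≠ 1/2 ⇒ order 1.

1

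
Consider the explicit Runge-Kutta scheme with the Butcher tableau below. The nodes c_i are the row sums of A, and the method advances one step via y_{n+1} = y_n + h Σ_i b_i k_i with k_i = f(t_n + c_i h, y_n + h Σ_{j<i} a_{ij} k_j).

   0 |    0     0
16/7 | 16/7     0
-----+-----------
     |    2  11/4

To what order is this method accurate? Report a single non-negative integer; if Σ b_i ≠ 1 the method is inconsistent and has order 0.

0

b = (2, 11/4)
c = (0, 16/7)
Σ b_i: 2·1 + 11/4·1 = 19/4 ≠ 1 ⇒ order 0.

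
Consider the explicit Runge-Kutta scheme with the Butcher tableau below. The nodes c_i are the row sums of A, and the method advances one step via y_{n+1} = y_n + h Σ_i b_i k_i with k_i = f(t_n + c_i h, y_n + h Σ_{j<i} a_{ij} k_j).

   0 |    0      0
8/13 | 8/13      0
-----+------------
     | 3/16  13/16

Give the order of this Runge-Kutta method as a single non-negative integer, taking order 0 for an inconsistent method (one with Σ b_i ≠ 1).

b = (3/16, 13/16)
c = (0, 8/13)
Σ b_i: 3/16·1 + 13/16·1 = 1 ✓
b·c: 13/16·8/13 = 1/2 ✓; 2 stages ⇒ order 2.

2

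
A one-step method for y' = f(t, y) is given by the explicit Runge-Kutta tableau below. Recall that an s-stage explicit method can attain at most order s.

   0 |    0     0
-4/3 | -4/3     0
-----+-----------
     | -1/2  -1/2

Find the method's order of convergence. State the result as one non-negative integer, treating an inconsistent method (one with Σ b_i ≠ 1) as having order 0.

0

b = (-1/2, -1/2)
c = (0, -4/3)
Σ b_i: (-1/2)·1 + (-1/2)·1 = -1 ≠ 1 ⇒ order 0.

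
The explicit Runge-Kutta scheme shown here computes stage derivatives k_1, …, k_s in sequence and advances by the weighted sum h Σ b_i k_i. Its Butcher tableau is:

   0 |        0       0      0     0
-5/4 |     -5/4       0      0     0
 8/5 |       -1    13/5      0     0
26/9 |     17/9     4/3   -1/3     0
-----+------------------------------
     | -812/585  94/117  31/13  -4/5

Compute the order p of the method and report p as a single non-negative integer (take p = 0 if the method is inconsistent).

2

b = (-812/585, 94/117, 31/13, -4/5)
c = (0, -5/4, 8/5, 26/9)
Ac = (0, 0, -13/4, -11/5)
Σ b_i: (-812/585)·1 + 94/117·1 + 31/13·1 + (-4/5)·1 = 1 ✓
b·c: 94/117·(-5/4) + 31/13·8/5 + (-4/5)·26/9 = 1/2 ✓
b·c²: 94/117·25/16 + 31/13·64/25 + (-4/5)·676/81 = 143927/210600 ≠ 1/3 ⇒ order 2.
b·Ac: 31/13·(-13/4) + (-4/5)·(-11/5) = -599/100 ≠ 1/6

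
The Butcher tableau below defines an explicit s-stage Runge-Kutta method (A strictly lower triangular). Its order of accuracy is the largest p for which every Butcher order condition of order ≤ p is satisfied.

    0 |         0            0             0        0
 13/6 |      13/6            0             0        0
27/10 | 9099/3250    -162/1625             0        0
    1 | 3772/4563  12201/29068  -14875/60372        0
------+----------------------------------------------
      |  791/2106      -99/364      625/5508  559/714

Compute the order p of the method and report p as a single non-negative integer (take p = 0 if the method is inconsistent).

4

b = (791/2106, -99/364, 625/5508, 559/714)
c = (0, 13/6, 27/10, 1)
Ac = (0, 0, -27/125, 21/86)
Σ b_i: 791/2106·1 + (-99/364)·1 + 625/5508·1 + 559/714·1 = 1 ✓
b·c: (-99/364)·13/6 + 625/5508·27/10 + 559/714·1 = 1/2 ✓
b·c²: (-99/364)·169/36 + 625/5508·729/100 + 559/714·1 = 1/3 ✓
b·Ac: 625/5508·(-27/125) + 559/714·21/86 = 1/6 ✓
b·c³: (-99/364)·2197/216 + 625/5508·19683/1000 + 559/714·1 = 1/4 ✓
b·(c∘Ac): 625/5508·(-729/1250) + 559/714·21/86 = 1/8 ✓
b·Ac²: 625/5508·(-117/250) + 559/714·1169/6708 = 1/12 ✓
b·A²c: 559/714·119/2236 = 1/24 ✓; 4 stages ⇒ order 4.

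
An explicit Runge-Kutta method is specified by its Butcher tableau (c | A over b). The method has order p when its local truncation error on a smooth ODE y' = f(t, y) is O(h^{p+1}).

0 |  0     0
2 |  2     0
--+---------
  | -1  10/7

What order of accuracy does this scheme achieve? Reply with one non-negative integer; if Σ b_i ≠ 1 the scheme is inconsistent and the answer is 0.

b = (-1, 10/7)
c = (0, 2)
Σ b_i: (-1)·1 + 10/7·1 = 3/7 ≠ 1 ⇒ order 0.

0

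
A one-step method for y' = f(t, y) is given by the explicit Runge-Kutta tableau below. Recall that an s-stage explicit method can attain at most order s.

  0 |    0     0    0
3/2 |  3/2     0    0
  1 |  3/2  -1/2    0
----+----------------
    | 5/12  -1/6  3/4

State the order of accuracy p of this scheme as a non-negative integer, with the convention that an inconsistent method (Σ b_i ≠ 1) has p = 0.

2

b = (5/12, -1/6, 3/4)
c = (0, 3/2, 1)
Ac = (0, 0, -3/4)
Σ b_i: 5/12·1 + (-1/6)·1 + 3/4·1 = 1 ✓
b·c: (-1/6)·3/2 + 3/4·1 = 1/2 ✓
b·c²: (-1/6)·9/4 + 3/4·1 = 3/8 ≠ 1/3 ⇒ order 2.
b·Ac: 3/4·(-3/4) = -9/16 ≠ 1/6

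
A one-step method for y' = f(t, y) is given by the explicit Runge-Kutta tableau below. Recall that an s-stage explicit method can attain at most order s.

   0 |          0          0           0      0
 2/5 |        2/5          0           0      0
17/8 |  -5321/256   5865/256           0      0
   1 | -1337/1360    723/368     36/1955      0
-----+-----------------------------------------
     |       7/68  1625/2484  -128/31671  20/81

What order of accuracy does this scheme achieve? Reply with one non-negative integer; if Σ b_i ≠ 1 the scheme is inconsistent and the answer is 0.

4

b = (7/68, 1625/2484, -128/31671, 20/81)
c = (0, 2/5, 17/8, 1)
Ac = (0, 0, 1173/128, 33/40)
Σ b_i: 7/68·1 + 1625/2484·1 + (-128/31671)·1 + 20/81·1 = 1 ✓
b·c: 1625/2484·2/5 + (-128/31671)·17/8 + 20/81·1 = 1/2 ✓
b·c²: 1625/2484·4/25 + (-128/31671)·289/64 + 20/81·1 = 1/3 ✓
b·Ac: (-128/31671)·1173/128 + 20/81·33/40 = 1/6 ✓
b·c³: 1625/2484·8/125 + (-128/31671)·4913/512 + 20/81·1 = 1/4 ✓
b·(c∘Ac): (-128/31671)·19941/1024 + 20/81·33/40 = 1/8 ✓
b·Ac²: (-128/31671)·1173/320 + 20/81·159/400 = 1/12 ✓
b·A²c: 20/81·27/160 = 1/24 ✓; 4 stages ⇒ order 4.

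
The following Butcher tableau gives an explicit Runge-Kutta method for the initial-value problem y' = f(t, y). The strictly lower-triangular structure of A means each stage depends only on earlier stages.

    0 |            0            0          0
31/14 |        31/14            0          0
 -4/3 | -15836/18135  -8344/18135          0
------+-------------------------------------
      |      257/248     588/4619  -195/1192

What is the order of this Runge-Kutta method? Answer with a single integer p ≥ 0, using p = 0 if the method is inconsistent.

b = (257/248, 588/4619, -195/1192)
c = (0, 31/14, -4/3)
Ac = (0, 0, -596/585)
Σ b_i: 257/248·1 + 588/4619·1 + (-195/1192)·1 = 1 ✓
b·c: 588/4619·31/14 + (-195/1192)·(-4/3) = 1/2 ✓
b·c²: 588/4619·961/196 + (-195/1192)·16/9 = 1/3 ✓
b·Ac: (-195/1192)·(-596/585) = 1/6 ✓; 3 stages ⇒ order 3.

3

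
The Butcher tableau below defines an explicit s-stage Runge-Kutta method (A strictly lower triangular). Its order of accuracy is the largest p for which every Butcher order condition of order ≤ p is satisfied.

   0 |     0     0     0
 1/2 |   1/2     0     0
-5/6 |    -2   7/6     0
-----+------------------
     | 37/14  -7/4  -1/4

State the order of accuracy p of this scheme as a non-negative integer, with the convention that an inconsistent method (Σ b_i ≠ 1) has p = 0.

b = (37/14, -7/4, -1/4)
c = (0, 1/2, -5/6)
Ac = (0, 0, 7/12)
Σ b_i: 37/14·1 + (-7/4)·1 + (-1/4)·1 = 9/14 ≠ 1 ⇒ order 0.

0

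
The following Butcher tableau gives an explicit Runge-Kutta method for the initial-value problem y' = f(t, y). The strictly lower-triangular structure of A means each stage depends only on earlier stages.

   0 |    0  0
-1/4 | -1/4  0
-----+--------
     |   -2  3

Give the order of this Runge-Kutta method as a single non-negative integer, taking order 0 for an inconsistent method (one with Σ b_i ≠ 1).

b = (-2, 3)
c = (0, -1/4)
Σ b_i: (-2)·1 + 3·1 = 1 ✓
b·c: 3·(-1/4) = -3/4 ≠ 1/2 ⇒ order 1.

1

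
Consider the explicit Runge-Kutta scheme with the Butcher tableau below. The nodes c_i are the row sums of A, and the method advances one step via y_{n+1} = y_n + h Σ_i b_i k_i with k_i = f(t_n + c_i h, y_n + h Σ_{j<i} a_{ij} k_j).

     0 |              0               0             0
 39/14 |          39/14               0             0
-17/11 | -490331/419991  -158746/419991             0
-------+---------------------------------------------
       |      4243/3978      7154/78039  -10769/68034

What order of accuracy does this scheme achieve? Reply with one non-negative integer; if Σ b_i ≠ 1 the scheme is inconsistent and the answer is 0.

b = (4243/3978, 7154/78039, -10769/68034)
c = (0, 39/14, -17/11)
Ac = (0, 0, -11339/10769)
Σ b_i: 4243/3978·1 + 7154/78039·1 + (-10769/68034)·1 = 1 ✓
b·c: 7154/78039·39/14 + (-10769/68034)·(-17/11) = 1/2 ✓
b·c²: 7154/78039·1521/196 + (-10769/68034)·289/121 = 1/3 ✓
b·Ac: (-10769/68034)·(-11339/10769) = 1/6 ✓; 3 stages ⇒ order 3.

3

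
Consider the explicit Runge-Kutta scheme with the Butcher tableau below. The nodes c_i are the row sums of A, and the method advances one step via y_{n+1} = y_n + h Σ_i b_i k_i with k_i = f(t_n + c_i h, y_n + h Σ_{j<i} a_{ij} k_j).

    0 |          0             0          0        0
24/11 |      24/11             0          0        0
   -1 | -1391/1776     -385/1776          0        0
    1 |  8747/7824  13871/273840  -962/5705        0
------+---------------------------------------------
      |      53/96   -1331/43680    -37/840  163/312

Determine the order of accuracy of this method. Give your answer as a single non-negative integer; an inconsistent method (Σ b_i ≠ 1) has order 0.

4

b = (53/96, -1331/43680, -37/840, 163/312)
c = (0, 24/11, -1, 1)
Ac = (0, 0, -35/74, 91/326)
Σ b_i: 53/96·1 + (-1331/43680)·1 + (-37/840)·1 + 163/312·1 = 1 ✓
b·c: (-1331/43680)·24/11 + (-37/840)·(-1) + 163/312·1 = 1/2 ✓
b·c²: (-1331/43680)·576/121 + (-37/840)·1 + 163/312·1 = 1/3 ✓
b·Ac: (-37/840)·(-35/74) + 163/312·91/326 = 1/6 ✓
b·c³: (-1331/43680)·13824/1331 + (-37/840)·(-1) + 163/312·1 = 1/4 ✓
b·(c∘Ac): (-37/840)·35/74 + 163/312·91/326 = 1/8 ✓
b·Ac²: (-37/840)·(-420/407) + 163/312·130/1793 = 1/12 ✓
b·A²c: 163/312·13/163 = 1/24 ✓; 4 stages ⇒ order 4.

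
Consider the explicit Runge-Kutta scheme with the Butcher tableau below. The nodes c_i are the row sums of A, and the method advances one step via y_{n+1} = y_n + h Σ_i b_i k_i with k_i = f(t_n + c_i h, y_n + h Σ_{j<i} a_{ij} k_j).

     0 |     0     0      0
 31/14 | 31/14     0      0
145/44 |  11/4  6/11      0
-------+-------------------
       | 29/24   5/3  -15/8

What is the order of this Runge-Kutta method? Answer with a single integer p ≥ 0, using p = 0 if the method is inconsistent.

1

b = (29/24, 5/3, -15/8)
c = (0, 31/14, 145/44)
Ac = (0, 0, 93/77)
Σ b_i: 29/24·1 + 5/3·1 + (-15/8)·1 = 1 ✓
b·c: 5/3·31/14 + (-15/8)·145/44 = -18395/7392 ≠ 1/2 ⇒ order 1.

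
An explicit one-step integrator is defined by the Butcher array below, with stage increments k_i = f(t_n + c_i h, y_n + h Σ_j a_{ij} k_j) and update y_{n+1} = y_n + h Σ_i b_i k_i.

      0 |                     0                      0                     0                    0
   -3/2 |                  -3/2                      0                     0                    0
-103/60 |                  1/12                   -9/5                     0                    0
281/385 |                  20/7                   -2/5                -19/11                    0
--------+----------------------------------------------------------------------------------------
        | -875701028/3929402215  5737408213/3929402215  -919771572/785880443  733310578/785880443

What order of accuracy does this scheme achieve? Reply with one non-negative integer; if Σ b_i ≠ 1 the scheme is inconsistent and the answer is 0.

b = (-875701028/3929402215, 5737408213/3929402215, -919771572/785880443, 733310578/785880443)
c = (0, -3/2, -103/60, 281/385)
Ac = (0, 0, 27/10, 2353/660)
Σ b_i: (-875701028/3929402215)·1 + 5737408213/3929402215·1 + (-919771572/785880443)·1 + 733310578/785880443·1 = 1 ✓
b·c: 5737408213/3929402215·(-3/2) + (-919771572/785880443)·(-103/60) + 733310578/785880443·281/385 = 1/2 ✓
b·c²: 5737408213/3929402215·9/4 + (-919771572/785880443)·10609/3600 + 733310578/785880443·78961/148225 = 1/3 ✓
b·Ac: (-919771572/785880443)·27/10 + 733310578/785880443·2353/660 = 1/6 ✓
b·c³: 5737408213/3929402215·(-27/8) + (-919771572/785880443)·(-1092727/216000) + 733310578/785880443·22188041/57066625 = 1476671434390127/1089230293998000 ≠ 1/4 ⇒ order 3.
b·(c∘Ac): (-919771572/785880443)·(-927/200) + 733310578/785880443·661193/254100 = 462846519812/58941033225 ≠ 1/8
b·Ac²: (-919771572/785880443)·(-81/20) + 733310578/785880443·(-237211/39600) = -1201653218209/1414584797400 ≠ 1/12
b·A²c: 733310578/785880443·(-513/110) = -17099469387/3929402215 ≠ 1/24

3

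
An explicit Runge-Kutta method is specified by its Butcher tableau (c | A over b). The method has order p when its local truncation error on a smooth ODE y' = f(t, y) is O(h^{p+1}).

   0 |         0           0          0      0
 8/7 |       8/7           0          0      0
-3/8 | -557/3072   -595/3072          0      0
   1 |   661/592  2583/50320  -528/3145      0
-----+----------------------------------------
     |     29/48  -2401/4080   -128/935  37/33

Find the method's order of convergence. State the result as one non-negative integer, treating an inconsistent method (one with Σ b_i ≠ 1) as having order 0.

4

b = (29/48, -2401/4080, -128/935, 37/33)
c = (0, 8/7, -3/8, 1)
Ac = (0, 0, -85/384, 9/74)
Σ b_i: 29/48·1 + (-2401/4080)·1 + (-128/935)·1 + 37/33·1 = 1 ✓
b·c: (-2401/4080)·8/7 + (-128/935)·(-3/8) + 37/33·1 = 1/2 ✓
b·c²: (-2401/4080)·64/49 + (-128/935)·9/64 + 37/33·1 = 1/3 ✓
b·Ac: (-128/935)·(-85/384) + 37/33·9/74 = 1/6 ✓
b·c³: (-2401/4080)·512/343 + (-128/935)·(-27/512) + 37/33·1 = 1/4 ✓
b·(c∘Ac): (-128/935)·85/1024 + 37/33·9/74 = 1/8 ✓
b·Ac²: (-128/935)·(-85/336) + 37/33·45/1036 = 1/12 ✓
b·A²c: 37/33·11/296 = 1/24 ✓; 4 stages ⇒ order 4.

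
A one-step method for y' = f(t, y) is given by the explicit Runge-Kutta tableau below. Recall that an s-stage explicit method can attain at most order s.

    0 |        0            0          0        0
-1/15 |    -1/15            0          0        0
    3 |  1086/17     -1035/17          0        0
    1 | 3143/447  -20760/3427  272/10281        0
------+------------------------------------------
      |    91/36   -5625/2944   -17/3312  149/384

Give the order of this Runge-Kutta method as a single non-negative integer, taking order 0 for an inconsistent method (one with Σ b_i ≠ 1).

b = (91/36, -5625/2944, -17/3312, 149/384)
c = (0, -1/15, 3, 1)
Ac = (0, 0, 69/17, 72/149)
Σ b_i: 91/36·1 + (-5625/2944)·1 + (-17/3312)·1 + 149/384·1 = 1 ✓
b·c: (-5625/2944)·(-1/15) + (-17/3312)·3 + 149/384·1 = 1/2 ✓
b·c²: (-5625/2944)·1/225 + (-17/3312)·9 + 149/384·1 = 1/3 ✓
b·Ac: (-17/3312)·69/17 + 149/384·72/149 = 1/6 ✓
b·c³: (-5625/2944)·(-1/3375) + (-17/3312)·27 + 149/384·1 = 1/4 ✓
b·(c∘Ac): (-17/3312)·207/17 + 149/384·72/149 = 1/8 ✓
b·Ac²: (-17/3312)·(-23/85) + 149/384·472/2235 = 1/12 ✓
b·A²c: 149/384·16/149 = 1/24 ✓; 4 stages ⇒ order 4.

4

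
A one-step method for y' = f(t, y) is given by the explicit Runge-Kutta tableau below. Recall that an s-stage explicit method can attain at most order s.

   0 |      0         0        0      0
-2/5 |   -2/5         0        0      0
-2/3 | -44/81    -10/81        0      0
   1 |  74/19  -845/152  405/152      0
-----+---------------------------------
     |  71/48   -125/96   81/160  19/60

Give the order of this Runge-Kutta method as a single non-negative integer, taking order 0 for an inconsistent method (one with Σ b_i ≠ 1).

b = (71/48, -125/96, 81/160, 19/60)
c = (0, -2/5, -2/3, 1)
Ac = (0, 0, 4/81, 17/38)
Σ b_i: 71/48·1 + (-125/96)·1 + 81/160·1 + 19/60·1 = 1 ✓
b·c: (-125/96)·(-2/5) + 81/160·(-2/3) + 19/60·1 = 1/2 ✓
b·c²: (-125/96)·4/25 + 81/160·4/9 + 19/60·1 = 1/3 ✓
b·Ac: 81/160·4/81 + 19/60·17/38 = 1/6 ✓
b·c³: (-125/96)·(-8/125) + 81/160·(-8/27) + 19/60·1 = 1/4 ✓
b·(c∘Ac): 81/160·(-8/243) + 19/60·17/38 = 1/8 ✓
b·Ac²: 81/160·(-8/405) + 19/60·28/95 = 1/12 ✓
b·A²c: 19/60·5/38 = 1/24 ✓; 4 stages ⇒ order 4.

4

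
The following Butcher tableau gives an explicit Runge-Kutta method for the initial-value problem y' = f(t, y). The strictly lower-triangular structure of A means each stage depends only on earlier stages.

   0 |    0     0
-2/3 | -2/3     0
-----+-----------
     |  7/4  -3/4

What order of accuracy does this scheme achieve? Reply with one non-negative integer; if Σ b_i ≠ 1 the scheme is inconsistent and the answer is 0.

b = (7/4, -3/4)
c = (0, -2/3)
Σ b_i: 7/4·1 + (-3/4)·1 = 1 ✓
b·c: (-3/4)·(-2/3) = 1/2 ✓; 2 stages ⇒ order 2.

2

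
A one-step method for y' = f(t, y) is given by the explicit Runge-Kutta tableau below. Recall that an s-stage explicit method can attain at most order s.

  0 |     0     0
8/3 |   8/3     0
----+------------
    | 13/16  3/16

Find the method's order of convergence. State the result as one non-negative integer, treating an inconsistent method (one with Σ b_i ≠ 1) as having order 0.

2

b = (13/16, 3/16)
c = (0, 8/3)
Σ b_i: 13/16·1 + 3/16·1 = 1 ✓
b·c: 3/16·8/3 = 1/2 ✓; 2 stages ⇒ order 2.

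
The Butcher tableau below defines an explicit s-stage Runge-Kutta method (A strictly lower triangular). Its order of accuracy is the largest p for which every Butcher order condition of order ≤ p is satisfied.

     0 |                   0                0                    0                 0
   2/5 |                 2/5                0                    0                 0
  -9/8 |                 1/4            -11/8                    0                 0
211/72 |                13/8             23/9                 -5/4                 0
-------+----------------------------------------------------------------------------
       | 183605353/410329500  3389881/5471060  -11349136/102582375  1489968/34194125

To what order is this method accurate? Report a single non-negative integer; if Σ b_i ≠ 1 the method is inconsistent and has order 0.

b = (183605353/410329500, 3389881/5471060, -11349136/102582375, 1489968/34194125)
c = (0, 2/5, -9/8, 211/72)
Ac = (0, 0, -11/20, 3497/1440)
Σ b_i: 183605353/410329500·1 + 3389881/5471060·1 + (-11349136/102582375)·1 + 1489968/34194125·1 = 1 ✓
b·c: 3389881/5471060·2/5 + (-11349136/102582375)·(-9/8) + 1489968/34194125·211/72 = 1/2 ✓
b·c²: 3389881/5471060·4/25 + (-11349136/102582375)·81/64 + 1489968/34194125·44521/5184 = 1/3 ✓
b·Ac: (-11349136/102582375)·(-11/20) + 1489968/34194125·3497/1440 = 1/6 ✓
b·c³: 3389881/5471060·8/125 + (-11349136/102582375)·(-729/512) + 1489968/34194125·9393931/373248 = 47781332467/36929655000 ≠ 1/4 ⇒ order 3.
b·(c∘Ac): (-11349136/102582375)·99/160 + 1489968/34194125·737867/103680 = 1983121051/8206590000 ≠ 1/8
b·Ac²: (-11349136/102582375)·(-11/50) + 1489968/34194125·(-67573/57600) = -43952381/1641318000 ≠ 1/12
b·A²c: 1489968/34194125·11/16 = 1024353/34194125 ≠ 1/24

3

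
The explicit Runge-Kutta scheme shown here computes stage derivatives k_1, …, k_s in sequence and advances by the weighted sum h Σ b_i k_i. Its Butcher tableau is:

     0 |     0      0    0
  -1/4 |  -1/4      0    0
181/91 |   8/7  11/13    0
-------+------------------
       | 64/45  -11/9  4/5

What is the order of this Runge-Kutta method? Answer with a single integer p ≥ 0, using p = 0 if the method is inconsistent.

1

b = (64/45, -11/9, 4/5)
c = (0, -1/4, 181/91)
Ac = (0, 0, -11/52)
Σ b_i: 64/45·1 + (-11/9)·1 + 4/5·1 = 1 ✓
b·c: (-11/9)·(-1/4) + 4/5·181/91 = 31069/16380 ≠ 1/2 ⇒ order 1.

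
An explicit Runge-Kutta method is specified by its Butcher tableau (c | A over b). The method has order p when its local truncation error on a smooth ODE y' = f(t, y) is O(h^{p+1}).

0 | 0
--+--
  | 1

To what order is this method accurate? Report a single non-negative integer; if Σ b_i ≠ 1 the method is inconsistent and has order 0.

1

b = (1)
c = (0)
Σ b_i: 1·1 = 1 ✓; 1 stage ⇒ order 1.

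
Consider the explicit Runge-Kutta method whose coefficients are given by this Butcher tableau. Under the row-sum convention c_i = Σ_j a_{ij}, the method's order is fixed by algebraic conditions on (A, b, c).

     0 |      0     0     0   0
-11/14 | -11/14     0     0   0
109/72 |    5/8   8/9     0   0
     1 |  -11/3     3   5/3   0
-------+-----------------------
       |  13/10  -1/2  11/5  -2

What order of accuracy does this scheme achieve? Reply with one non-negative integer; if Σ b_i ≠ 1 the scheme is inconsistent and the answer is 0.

1

b = (13/10, -1/2, 11/5, -2)
c = (0, -11/14, 109/72, 1)
Ac = (0, 0, -44/63, 251/1512)
Σ b_i: 13/10·1 + (-1/2)·1 + 11/5·1 + (-2)·1 = 1 ✓
b·c: (-1/2)·(-11/14) + 11/5·109/72 + (-2)·1 = 4343/2520 ≠ 1/2 ⇒ order 1.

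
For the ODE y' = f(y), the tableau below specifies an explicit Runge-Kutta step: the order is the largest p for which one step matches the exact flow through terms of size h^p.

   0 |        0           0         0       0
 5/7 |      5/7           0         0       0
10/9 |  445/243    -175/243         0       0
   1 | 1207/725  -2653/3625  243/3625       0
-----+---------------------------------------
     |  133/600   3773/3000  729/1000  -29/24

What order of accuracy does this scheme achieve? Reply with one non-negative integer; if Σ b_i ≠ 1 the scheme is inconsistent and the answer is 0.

4

b = (133/600, 3773/3000, 729/1000, -29/24)
c = (0, 5/7, 10/9, 1)
Ac = (0, 0, -125/243, -13/29)
Σ b_i: 133/600·1 + 3773/3000·1 + 729/1000·1 + (-29/24)·1 = 1 ✓
b·c: 3773/3000·5/7 + 729/1000·10/9 + (-29/24)·1 = 1/2 ✓
b·c²: 3773/3000·25/49 + 729/1000·100/81 + (-29/24)·1 = 1/3 ✓
b·Ac: 729/1000·(-125/243) + (-29/24)·(-13/29) = 1/6 ✓
b·c³: 3773/3000·125/343 + 729/1000·1000/729 + (-29/24)·1 = 1/4 ✓
b·(c∘Ac): 729/1000·(-1250/2187) + (-29/24)·(-13/29) = 1/8 ✓
b·Ac²: 729/1000·(-625/1701) + (-29/24)·(-59/203) = 1/12 ✓
b·A²c: (-29/24)·(-1/29) = 1/24 ✓; 4 stages ⇒ order 4.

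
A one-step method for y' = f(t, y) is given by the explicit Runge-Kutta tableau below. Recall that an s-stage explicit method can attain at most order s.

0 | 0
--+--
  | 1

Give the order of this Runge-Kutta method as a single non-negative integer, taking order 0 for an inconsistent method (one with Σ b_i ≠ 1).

1

b = (1)
c = (0)
Σ b_i: 1·1 = 1 ✓; 1 stage ⇒ order 1.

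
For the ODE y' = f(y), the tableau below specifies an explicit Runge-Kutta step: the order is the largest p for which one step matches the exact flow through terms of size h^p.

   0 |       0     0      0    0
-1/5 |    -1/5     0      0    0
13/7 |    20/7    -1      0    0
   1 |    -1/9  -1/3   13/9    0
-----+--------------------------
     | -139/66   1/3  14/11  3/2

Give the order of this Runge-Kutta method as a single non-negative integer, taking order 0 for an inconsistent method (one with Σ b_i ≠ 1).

b = (-139/66, 1/3, 14/11, 3/2)
c = (0, -1/5, 13/7, 1)
Ac = (0, 0, 1/5, 866/315)
Σ b_i: (-139/66)·1 + 1/3·1 + 14/11·1 + 3/2·1 = 1 ✓
b·c: 1/3·(-1/5) + 14/11·13/7 + 3/2·1 = 1253/330 ≠ 1/2 ⇒ order 1.

1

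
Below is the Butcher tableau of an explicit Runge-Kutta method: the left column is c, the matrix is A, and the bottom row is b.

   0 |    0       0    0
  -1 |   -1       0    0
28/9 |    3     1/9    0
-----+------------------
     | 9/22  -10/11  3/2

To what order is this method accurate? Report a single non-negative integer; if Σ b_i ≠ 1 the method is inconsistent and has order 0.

1

b = (9/22, -10/11, 3/2)
c = (0, -1, 28/9)
Ac = (0, 0, -1/9)
Σ b_i: 9/22·1 + (-10/11)·1 + 3/2·1 = 1 ✓
b·c: (-10/11)·(-1) + 3/2·28/9 = 184/33 ≠ 1/2 ⇒ order 1.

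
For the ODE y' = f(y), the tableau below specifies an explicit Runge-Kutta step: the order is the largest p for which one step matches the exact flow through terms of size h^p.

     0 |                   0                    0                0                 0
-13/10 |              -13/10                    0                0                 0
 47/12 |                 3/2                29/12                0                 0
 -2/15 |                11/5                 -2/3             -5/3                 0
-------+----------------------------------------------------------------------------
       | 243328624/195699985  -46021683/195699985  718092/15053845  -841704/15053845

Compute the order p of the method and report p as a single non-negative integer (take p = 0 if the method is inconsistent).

3

b = (243328624/195699985, -46021683/195699985, 718092/15053845, -841704/15053845)
c = (0, -13/10, 47/12, -2/15)
Ac = (0, 0, -377/120, -1019/180)
Σ b_i: 243328624/195699985·1 + (-46021683/195699985)·1 + 718092/15053845·1 + (-841704/15053845)·1 = 1 ✓
b·c: (-46021683/195699985)·(-13/10) + 718092/15053845·47/12 + (-841704/15053845)·(-2/15) = 1/2 ✓
b·c²: (-46021683/195699985)·169/100 + 718092/15053845·2209/144 + (-841704/15053845)·4/225 = 1/3 ✓
b·Ac: 718092/15053845·(-377/120) + (-841704/15053845)·(-1019/180) = 1/6 ✓
b·c³: (-46021683/195699985)·(-2197/1000) + 718092/15053845·103823/1728 + (-841704/15053845)·(-8/3375) = 183328578053/54193842000 ≠ 1/4 ⇒ order 3.
b·(c∘Ac): 718092/15053845·(-17719/1440) + (-841704/15053845)·1019/1350 = -17048435353/27096921000 ≠ 1/8
b·Ac²: 718092/15053845·4901/1200 + (-841704/15053845)·(-288293/10800) = 914438971/541938420 ≠ 1/12
b·A²c: (-841704/15053845)·377/72 = -13221767/45161535 ≠ 1/24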